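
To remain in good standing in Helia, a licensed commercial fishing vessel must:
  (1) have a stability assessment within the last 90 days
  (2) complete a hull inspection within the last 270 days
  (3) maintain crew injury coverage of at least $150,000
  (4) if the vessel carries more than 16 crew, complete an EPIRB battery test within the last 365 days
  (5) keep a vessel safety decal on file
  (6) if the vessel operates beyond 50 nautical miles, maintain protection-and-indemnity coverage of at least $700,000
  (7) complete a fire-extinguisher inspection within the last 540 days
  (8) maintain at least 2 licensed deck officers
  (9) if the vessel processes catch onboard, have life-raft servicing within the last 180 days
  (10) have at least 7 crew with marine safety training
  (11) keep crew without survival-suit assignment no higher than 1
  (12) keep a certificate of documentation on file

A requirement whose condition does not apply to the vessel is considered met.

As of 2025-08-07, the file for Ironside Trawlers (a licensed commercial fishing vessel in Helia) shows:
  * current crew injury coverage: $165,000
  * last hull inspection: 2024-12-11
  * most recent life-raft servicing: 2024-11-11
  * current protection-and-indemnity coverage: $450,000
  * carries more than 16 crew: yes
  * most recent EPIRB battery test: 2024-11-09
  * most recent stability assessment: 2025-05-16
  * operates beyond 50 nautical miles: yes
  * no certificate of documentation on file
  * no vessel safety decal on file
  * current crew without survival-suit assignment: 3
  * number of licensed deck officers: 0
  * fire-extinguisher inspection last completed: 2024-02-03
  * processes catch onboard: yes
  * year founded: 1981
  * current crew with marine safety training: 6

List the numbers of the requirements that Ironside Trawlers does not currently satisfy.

1. stability assessment 83 days ago vs limit 90 → met
2. hull inspection 239 days ago vs limit 270 → met
3. crew injury coverage $165,000 ≥ $150,000 → met
4. condition 'carries more than 16 crew' holds; EPIRB battery test 271 days ago vs limit 365 → met
5. vessel safety decal absent → not met
6. condition 'operates beyond 50 nautical miles' holds; protection-and-indemnity coverage $450,000 < $700,000 → not met
7. fire-extinguisher inspection 551 days ago vs limit 540 → not met
8. licensed deck officers 0 < 2 → not met
9. condition 'processes catch onboard' holds; life-raft servicing 269 days ago vs limit 180 → not met
10. crew with marine safety training 6 < 7 → not met
11. crew without survival-suit assignment 3 > 1 → not met
12. certificate of documentation absent → not met
Not met: 5, 6, 7, 8, 9, 10, 11, 12

5, 6, 7, 8, 9, 10, 11, 12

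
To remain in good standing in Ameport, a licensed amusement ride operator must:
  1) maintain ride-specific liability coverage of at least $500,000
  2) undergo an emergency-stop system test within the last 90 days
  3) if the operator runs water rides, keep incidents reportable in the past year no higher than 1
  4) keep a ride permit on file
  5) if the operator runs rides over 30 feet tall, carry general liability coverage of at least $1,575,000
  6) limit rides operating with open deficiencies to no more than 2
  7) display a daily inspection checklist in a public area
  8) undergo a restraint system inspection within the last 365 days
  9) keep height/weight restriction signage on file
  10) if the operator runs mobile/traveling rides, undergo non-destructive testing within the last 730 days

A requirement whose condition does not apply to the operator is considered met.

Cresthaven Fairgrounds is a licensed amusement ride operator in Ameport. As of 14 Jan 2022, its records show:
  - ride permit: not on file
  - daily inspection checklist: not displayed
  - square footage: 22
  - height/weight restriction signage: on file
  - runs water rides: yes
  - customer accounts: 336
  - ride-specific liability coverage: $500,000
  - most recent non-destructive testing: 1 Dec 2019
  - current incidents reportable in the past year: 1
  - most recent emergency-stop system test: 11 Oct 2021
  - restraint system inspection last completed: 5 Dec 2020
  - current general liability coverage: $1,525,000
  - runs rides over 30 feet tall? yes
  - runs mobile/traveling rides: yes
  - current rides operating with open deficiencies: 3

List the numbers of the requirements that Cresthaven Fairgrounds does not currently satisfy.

2, 4, 5, 6, 7, 8, 10

1. ride-specific liability coverage $500,000 ≥ $500,000 → met
2. emergency-stop system test 95 days ago vs limit 90 → not met
3. condition 'runs water rides' holds; incidents reportable in the past year 1 ≤ 1 → met
4. ride permit absent → not met
5. condition 'runs rides over 30 feet tall' holds; general liability coverage $1,525,000 < $1,575,000 → not met
6. rides operating with open deficiencies 3 > 2 → not met
7. daily inspection checklist absent → not met
8. restraint system inspection 405 days ago vs limit 365 → not met
9. height/weight restriction signage present → met
10. condition 'runs mobile/traveling rides' holds; non-destructive testing 775 days ago vs limit 730 → not met
Not met: 2, 4, 5, 6, 7, 8, 10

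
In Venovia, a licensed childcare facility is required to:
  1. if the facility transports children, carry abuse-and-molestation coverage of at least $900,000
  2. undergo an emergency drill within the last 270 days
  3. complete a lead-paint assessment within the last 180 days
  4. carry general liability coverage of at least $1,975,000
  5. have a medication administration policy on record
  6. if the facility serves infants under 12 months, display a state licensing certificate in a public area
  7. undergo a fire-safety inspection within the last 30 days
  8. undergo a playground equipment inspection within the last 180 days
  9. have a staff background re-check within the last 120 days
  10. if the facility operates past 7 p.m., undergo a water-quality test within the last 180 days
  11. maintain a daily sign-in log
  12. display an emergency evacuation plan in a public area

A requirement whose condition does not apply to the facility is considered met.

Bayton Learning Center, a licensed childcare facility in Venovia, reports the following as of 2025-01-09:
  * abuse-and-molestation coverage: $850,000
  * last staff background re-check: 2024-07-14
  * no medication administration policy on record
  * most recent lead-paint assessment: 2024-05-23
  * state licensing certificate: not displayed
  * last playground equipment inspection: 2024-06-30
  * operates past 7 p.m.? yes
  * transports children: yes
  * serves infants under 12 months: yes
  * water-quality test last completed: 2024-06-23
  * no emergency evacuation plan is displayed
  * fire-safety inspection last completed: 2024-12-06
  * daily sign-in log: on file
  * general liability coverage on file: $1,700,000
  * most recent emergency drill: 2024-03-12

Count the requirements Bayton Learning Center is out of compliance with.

11

1. condition 'transports children' holds; abuse-and-molestation coverage $850,000 < $900,000 → not met
2. emergency drill 303 days ago vs limit 270 → not met
3. lead-paint assessment 231 days ago vs limit 180 → not met
4. general liability coverage $1,700,000 < $1,975,000 → not met
5. medication administration policy absent → not met
6. condition 'serves infants under 12 months' holds; state licensing certificate absent → not met
7. fire-safety inspection 34 days ago vs limit 30 → not met
8. playground equipment inspection 193 days ago vs limit 180 → not met
9. staff background re-check 179 days ago vs limit 120 → not met
10. condition 'operates past 7 p.m.' holds; water-quality test 200 days ago vs limit 180 → not met
11. daily sign-in log present → met
12. emergency evacuation plan absent → not met
Not met: 11 of 12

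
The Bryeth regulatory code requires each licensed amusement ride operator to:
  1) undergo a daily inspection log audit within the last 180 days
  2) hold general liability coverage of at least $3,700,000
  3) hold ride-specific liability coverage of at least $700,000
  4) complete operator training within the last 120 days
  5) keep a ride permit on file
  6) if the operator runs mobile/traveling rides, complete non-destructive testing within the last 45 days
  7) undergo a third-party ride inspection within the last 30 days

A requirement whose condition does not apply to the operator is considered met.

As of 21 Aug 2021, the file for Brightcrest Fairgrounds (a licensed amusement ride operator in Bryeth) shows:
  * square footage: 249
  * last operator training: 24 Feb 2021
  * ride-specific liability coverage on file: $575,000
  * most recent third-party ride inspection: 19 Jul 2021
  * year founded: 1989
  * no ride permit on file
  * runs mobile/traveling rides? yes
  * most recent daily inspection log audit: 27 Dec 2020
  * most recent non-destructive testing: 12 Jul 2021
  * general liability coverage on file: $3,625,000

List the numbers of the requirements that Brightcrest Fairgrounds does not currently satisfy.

1, 2, 3, 4, 5, 7

1. daily inspection log audit 237 days ago vs limit 180 → not met
2. general liability coverage $3,625,000 < $3,700,000 → not met
3. ride-specific liability coverage $575,000 < $700,000 → not met
4. operator training 178 days ago vs limit 120 → not met
5. ride permit absent → not met
6. condition 'runs mobile/traveling rides' holds; non-destructive testing 40 days ago vs limit 45 → met
7. third-party ride inspection 33 days ago vs limit 30 → not met
Not met: 1, 2, 3, 4, 5, 7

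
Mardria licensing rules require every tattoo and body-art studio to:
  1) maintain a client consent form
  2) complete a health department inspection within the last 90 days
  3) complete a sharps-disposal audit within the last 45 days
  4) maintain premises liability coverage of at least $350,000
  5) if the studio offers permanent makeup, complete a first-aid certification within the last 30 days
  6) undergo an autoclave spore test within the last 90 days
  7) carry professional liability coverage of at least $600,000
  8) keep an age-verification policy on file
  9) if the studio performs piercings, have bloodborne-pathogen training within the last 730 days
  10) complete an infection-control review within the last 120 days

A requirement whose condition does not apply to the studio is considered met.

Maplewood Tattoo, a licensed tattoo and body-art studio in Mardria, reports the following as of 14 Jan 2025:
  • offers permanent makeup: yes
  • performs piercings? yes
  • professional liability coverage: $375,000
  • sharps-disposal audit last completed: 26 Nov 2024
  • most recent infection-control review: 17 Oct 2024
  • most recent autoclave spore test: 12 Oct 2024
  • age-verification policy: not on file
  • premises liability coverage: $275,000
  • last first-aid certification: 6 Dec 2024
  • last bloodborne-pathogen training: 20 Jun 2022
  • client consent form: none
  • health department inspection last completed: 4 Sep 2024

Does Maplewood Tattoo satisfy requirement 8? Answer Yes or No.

8. age-verification policy absent → not met

No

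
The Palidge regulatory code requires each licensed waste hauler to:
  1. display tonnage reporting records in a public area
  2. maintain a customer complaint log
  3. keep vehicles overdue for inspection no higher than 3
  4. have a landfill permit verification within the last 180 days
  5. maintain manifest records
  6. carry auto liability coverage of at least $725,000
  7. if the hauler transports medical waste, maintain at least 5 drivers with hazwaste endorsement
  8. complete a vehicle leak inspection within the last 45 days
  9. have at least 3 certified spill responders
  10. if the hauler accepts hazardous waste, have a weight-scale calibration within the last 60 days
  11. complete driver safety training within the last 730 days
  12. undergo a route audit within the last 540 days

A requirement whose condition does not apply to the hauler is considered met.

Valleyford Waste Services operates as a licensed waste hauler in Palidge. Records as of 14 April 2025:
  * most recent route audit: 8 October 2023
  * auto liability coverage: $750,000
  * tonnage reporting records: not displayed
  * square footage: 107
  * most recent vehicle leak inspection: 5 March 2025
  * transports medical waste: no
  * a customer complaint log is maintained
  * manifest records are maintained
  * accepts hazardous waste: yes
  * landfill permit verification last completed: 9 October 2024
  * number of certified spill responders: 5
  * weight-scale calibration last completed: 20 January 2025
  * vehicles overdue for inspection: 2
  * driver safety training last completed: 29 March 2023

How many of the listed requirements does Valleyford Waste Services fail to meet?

5

1. tonnage reporting records absent → not met
2. customer complaint log present → met
3. vehicles overdue for inspection 2 ≤ 3 → met
4. landfill permit verification 187 days ago vs limit 180 → not met
5. manifest records present → met
6. auto liability coverage $750,000 ≥ $725,000 → met
7. condition 'transports medical waste' does not hold → requirement n/a → met
8. vehicle leak inspection 40 days ago vs limit 45 → met
9. certified spill responders 5 ≥ 3 → met
10. condition 'accepts hazardous waste' holds; weight-scale calibration 84 days ago vs limit 60 → not met
11. driver safety training 747 days ago vs limit 730 → not met
12. route audit 554 days ago vs limit 540 → not met
Not met: 5 of 12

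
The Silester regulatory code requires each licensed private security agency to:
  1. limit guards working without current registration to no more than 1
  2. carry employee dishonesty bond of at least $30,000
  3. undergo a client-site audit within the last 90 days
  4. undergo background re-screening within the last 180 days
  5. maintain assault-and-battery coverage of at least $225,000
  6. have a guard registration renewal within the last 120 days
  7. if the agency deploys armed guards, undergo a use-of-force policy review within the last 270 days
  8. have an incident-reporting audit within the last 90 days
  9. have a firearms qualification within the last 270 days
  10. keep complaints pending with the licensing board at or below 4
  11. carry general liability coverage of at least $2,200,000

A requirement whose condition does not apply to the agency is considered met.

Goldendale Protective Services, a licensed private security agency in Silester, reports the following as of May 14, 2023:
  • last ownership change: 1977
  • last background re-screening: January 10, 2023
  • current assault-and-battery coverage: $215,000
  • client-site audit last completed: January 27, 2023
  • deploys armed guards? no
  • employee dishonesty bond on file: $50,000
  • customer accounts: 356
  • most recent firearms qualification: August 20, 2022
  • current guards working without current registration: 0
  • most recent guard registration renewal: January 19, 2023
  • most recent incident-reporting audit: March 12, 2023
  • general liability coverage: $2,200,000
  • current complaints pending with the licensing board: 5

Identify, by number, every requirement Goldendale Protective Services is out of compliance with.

1. guards working without current registration 0 ≤ 1 → met
2. employee dishonesty bond $50,000 ≥ $30,000 → met
3. client-site audit 107 days ago vs limit 90 → not met
4. background re-screening 124 days ago vs limit 180 → met
5. assault-and-battery coverage $215,000 < $225,000 → not met
6. guard registration renewal 115 days ago vs limit 120 → met
7. condition 'deploys armed guards' does not hold → requirement n/a → met
8. incident-reporting audit 63 days ago vs limit 90 → met
9. firearms qualification 267 days ago vs limit 270 → met
10. complaints pending with the licensing board 5 > 4 → not met
11. general liability coverage $2,200,000 ≥ $2,200,000 → met
Not met: 3, 5, 10

3, 5, 10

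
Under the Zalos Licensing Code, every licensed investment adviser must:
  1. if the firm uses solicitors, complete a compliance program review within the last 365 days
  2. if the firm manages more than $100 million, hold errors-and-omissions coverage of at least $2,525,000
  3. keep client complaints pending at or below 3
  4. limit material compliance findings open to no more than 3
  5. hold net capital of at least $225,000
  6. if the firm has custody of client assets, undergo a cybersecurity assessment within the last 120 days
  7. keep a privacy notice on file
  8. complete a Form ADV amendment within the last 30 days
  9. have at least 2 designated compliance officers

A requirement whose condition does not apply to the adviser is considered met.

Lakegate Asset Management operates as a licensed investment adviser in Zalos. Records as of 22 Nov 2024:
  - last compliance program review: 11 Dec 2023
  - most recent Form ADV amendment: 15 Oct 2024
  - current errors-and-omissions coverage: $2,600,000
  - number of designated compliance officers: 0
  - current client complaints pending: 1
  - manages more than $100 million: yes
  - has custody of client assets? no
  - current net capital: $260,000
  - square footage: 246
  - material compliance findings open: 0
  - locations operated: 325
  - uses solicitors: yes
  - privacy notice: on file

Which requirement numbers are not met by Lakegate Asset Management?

1. condition 'uses solicitors' holds; compliance program review 347 days ago vs limit 365 → met
2. condition 'manages more than $100 million' holds; errors-and-omissions coverage $2,600,000 ≥ $2,525,000 → met
3. client complaints pending 1 ≤ 3 → met
4. material compliance findings open 0 ≤ 3 → met
5. net capital $260,000 ≥ $225,000 → met
6. condition 'has custody of client assets' does not hold → requirement n/a → met
7. privacy notice present → met
8. Form ADV amendment 38 days ago vs limit 30 → not met
9. designated compliance officers 0 < 2 → not met
Not met: 8, 9

8, 9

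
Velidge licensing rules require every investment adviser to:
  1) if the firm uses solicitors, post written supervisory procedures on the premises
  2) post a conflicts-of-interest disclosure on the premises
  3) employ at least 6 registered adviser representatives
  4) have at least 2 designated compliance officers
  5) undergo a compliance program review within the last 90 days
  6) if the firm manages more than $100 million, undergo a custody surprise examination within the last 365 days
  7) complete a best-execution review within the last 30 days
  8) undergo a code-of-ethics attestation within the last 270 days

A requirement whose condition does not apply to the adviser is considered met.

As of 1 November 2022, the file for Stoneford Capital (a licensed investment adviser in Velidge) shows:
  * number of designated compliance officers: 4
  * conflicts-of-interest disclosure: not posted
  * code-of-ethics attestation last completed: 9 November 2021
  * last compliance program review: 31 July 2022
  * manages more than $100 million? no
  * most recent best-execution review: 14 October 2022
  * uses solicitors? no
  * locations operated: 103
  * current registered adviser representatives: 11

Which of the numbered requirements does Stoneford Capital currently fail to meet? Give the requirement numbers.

1. condition 'uses solicitors' does not hold → requirement n/a → met
2. conflicts-of-interest disclosure absent → not met
3. registered adviser representatives 11 ≥ 6 → met
4. designated compliance officers 4 ≥ 2 → met
5. compliance program review 93 days ago vs limit 90 → not met
6. condition 'manages more than $100 million' does not hold → requirement n/a → met
7. best-execution review 18 days ago vs limit 30 → met
8. code-of-ethics attestation 357 days ago vs limit 270 → not met
Not met: 2, 5, 8

2, 5, 8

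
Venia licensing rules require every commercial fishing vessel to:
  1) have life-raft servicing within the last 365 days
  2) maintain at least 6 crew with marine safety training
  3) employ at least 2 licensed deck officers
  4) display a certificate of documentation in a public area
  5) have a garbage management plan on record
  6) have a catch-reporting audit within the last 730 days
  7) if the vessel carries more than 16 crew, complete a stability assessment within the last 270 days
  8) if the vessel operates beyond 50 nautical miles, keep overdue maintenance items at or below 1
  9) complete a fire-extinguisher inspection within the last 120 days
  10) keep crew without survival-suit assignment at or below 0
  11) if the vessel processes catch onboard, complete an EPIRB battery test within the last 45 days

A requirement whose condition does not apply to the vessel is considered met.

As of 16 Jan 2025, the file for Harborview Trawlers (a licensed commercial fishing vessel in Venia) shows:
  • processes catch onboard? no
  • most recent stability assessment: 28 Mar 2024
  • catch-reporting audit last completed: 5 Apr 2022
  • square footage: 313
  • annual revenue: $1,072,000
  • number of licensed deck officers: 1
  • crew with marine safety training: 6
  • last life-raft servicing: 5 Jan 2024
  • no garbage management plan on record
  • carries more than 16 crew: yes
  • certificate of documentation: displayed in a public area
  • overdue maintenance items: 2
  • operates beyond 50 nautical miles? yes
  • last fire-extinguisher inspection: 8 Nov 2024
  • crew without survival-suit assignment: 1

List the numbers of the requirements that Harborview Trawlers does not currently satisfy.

1, 3, 5, 6, 7, 8, 10

1. life-raft servicing 377 days ago vs limit 365 → not met
2. crew with marine safety training 6 ≥ 6 → met
3. licensed deck officers 1 < 2 → not met
4. certificate of documentation present → met
5. garbage management plan absent → not met
6. catch-reporting audit 1017 days ago vs limit 730 → not met
7. condition 'carries more than 16 crew' holds; stability assessment 294 days ago vs limit 270 → not met
8. condition 'operates beyond 50 nautical miles' holds; overdue maintenance items 2 > 1 → not met
9. fire-extinguisher inspection 69 days ago vs limit 120 → met
10. crew without survival-suit assignment 1 > 0 → not met
11. condition 'processes catch onboard' does not hold → requirement n/a → met
Not met: 1, 3, 5, 6, 7, 8, 10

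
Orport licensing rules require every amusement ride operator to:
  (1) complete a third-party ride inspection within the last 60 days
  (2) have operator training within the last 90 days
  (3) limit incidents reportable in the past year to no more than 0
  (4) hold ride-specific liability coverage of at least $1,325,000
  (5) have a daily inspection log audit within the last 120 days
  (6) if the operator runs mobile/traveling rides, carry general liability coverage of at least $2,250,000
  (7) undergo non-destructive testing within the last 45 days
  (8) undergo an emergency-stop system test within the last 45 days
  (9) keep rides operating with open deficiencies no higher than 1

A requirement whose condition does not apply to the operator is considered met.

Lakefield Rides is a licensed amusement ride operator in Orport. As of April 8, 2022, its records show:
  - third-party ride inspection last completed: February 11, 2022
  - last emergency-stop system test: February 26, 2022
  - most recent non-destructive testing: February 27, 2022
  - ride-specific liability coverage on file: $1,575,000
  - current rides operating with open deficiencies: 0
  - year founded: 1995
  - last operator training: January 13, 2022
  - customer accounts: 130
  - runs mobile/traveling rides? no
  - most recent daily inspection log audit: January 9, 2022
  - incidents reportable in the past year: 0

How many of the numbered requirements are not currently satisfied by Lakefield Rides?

1. third-party ride inspection 56 days ago vs limit 60 → met
2. operator training 85 days ago vs limit 90 → met
3. incidents reportable in the past year 0 ≤ 0 → met
4. ride-specific liability coverage $1,575,000 ≥ $1,325,000 → met
5. daily inspection log audit 89 days ago vs limit 120 → met
6. condition 'runs mobile/traveling rides' does not hold → requirement n/a → met
7. non-destructive testing 40 days ago vs limit 45 → met
8. emergency-stop system test 41 days ago vs limit 45 → met
9. rides operating with open deficiencies 0 ≤ 1 → met
Not met: 0 of 9

0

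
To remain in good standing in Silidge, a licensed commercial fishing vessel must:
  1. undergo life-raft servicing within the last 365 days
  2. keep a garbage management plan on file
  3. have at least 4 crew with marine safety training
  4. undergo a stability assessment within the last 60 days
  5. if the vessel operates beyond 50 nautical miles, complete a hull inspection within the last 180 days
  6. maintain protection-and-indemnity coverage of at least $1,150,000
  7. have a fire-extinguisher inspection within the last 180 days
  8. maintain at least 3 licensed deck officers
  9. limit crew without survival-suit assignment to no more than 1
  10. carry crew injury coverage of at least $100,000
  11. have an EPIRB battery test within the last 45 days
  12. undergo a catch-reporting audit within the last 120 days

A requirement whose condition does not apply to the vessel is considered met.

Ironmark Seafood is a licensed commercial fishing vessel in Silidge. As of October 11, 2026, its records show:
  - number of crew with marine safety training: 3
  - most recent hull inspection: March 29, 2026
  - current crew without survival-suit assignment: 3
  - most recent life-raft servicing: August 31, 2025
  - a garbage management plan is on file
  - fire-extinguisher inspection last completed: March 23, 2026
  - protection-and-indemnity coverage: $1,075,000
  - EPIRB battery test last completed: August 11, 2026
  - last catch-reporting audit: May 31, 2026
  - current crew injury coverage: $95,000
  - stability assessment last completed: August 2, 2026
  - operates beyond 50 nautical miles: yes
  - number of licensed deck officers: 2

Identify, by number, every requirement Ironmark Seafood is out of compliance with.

1, 3, 4, 5, 6, 7, 8, 9, 10, 11, 12

1. life-raft servicing 406 days ago vs limit 365 → not met
2. garbage management plan present → met
3. crew with marine safety training 3 < 4 → not met
4. stability assessment 70 days ago vs limit 60 → not met
5. condition 'operates beyond 50 nautical miles' holds; hull inspection 196 days ago vs limit 180 → not met
6. protection-and-indemnity coverage $1,075,000 < $1,150,000 → not met
7. fire-extinguisher inspection 202 days ago vs limit 180 → not met
8. licensed deck officers 2 < 3 → not met
9. crew without survival-suit assignment 3 > 1 → not met
10. crew injury coverage $95,000 < $100,000 → not met
11. EPIRB battery test 61 days ago vs limit 45 → not met
12. catch-reporting audit 133 days ago vs limit 120 → not met
Not met: 1, 3, 4, 5, 6, 7, 8, 9, 10, 11, 12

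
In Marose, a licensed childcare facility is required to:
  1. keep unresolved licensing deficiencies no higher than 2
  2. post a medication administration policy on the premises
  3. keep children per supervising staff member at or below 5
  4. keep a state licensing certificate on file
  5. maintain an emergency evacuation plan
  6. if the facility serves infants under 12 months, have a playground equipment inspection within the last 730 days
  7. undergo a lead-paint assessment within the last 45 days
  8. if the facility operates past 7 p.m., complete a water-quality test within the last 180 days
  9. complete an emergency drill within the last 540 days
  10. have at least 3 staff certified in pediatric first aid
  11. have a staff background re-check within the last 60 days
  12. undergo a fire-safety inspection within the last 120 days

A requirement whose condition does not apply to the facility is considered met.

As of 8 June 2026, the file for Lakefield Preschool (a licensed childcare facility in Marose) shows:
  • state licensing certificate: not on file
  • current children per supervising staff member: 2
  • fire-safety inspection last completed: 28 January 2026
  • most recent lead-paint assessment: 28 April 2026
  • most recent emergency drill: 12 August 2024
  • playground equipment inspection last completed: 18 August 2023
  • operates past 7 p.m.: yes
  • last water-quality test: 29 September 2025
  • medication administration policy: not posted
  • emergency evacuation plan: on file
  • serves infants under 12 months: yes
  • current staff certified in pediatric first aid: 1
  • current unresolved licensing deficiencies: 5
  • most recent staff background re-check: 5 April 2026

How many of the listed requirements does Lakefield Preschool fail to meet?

1. unresolved licensing deficiencies 5 > 2 → not met
2. medication administration policy absent → not met
3. children per supervising staff member 2 ≤ 5 → met
4. state licensing certificate absent → not met
5. emergency evacuation plan present → met
6. condition 'serves infants under 12 months' holds; playground equipment inspection 1025 days ago vs limit 730 → not met
7. lead-paint assessment 41 days ago vs limit 45 → met
8. condition 'operates past 7 p.m.' holds; water-quality test 252 days ago vs limit 180 → not met
9. emergency drill 665 days ago vs limit 540 → not met
10. staff certified in pediatric first aid 1 < 3 → not met
11. staff background re-check 64 days ago vs limit 60 → not met
12. fire-safety inspection 131 days ago vs limit 120 → not met
Not met: 9 of 12

9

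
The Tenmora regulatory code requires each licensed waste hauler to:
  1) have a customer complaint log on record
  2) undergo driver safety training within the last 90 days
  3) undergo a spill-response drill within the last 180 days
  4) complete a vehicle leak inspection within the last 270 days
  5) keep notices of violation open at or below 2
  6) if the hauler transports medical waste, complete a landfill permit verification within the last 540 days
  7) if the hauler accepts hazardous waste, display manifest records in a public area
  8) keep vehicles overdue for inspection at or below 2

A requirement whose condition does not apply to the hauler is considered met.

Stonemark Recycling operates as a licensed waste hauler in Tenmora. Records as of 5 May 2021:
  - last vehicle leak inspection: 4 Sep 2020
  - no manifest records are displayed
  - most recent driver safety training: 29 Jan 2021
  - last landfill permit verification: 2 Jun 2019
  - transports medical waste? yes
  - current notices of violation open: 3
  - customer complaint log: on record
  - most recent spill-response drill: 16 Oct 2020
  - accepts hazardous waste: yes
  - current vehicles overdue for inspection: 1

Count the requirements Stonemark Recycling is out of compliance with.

5

1. customer complaint log present → met
2. driver safety training 96 days ago vs limit 90 → not met
3. spill-response drill 201 days ago vs limit 180 → not met
4. vehicle leak inspection 243 days ago vs limit 270 → met
5. notices of violation open 3 > 2 → not met
6. condition 'transports medical waste' holds; landfill permit verification 703 days ago vs limit 540 → not met
7. condition 'accepts hazardous waste' holds; manifest records absent → not met
8. vehicles overdue for inspection 1 ≤ 2 → met
Not met: 5 of 8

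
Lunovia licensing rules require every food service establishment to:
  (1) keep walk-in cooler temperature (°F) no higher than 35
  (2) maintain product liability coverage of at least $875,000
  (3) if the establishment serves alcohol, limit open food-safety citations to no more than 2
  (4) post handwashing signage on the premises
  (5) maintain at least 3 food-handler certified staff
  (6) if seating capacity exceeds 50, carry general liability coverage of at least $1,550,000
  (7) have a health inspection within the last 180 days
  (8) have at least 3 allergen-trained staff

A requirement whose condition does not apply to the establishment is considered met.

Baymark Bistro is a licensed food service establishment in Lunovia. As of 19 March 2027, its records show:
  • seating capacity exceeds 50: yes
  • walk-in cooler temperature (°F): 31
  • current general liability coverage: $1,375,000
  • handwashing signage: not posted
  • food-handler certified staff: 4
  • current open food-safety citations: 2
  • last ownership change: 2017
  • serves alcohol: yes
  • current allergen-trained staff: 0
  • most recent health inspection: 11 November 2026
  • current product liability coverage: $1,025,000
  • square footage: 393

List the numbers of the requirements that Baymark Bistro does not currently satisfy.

4, 6, 8

1. walk-in cooler temperature (°F) 31 ≤ 35 → met
2. product liability coverage $1,025,000 ≥ $875,000 → met
3. condition 'serves alcohol' holds; open food-safety citations 2 ≤ 2 → met
4. handwashing signage absent → not met
5. food-handler certified staff 4 ≥ 3 → met
6. condition 'seating capacity exceeds 50' holds; general liability coverage $1,375,000 < $1,550,000 → not met
7. health inspection 128 days ago vs limit 180 → met
8. allergen-trained staff 0 < 3 → not met
Not met: 4, 6, 8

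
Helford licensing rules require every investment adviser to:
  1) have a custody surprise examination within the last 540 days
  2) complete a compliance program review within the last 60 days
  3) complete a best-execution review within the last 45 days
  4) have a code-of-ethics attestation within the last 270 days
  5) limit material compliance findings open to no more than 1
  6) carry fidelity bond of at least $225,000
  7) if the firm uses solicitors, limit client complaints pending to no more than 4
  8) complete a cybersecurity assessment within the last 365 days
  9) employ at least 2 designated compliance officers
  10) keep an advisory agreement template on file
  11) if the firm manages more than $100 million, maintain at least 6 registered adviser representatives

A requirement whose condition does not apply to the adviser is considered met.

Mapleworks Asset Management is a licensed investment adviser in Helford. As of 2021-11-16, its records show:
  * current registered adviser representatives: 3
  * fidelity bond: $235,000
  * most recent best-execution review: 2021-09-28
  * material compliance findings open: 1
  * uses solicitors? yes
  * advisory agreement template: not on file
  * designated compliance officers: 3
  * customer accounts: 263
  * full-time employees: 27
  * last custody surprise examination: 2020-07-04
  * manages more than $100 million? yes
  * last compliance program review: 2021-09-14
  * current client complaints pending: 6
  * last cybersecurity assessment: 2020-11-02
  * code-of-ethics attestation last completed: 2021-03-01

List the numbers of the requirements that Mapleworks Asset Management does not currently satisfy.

1. custody surprise examination 500 days ago vs limit 540 → met
2. compliance program review 63 days ago vs limit 60 → not met
3. best-execution review 49 days ago vs limit 45 → not met
4. code-of-ethics attestation 260 days ago vs limit 270 → met
5. material compliance findings open 1 ≤ 1 → met
6. fidelity bond $235,000 ≥ $225,000 → met
7. condition 'uses solicitors' holds; client complaints pending 6 > 4 → not met
8. cybersecurity assessment 379 days ago vs limit 365 → not met
9. designated compliance officers 3 ≥ 2 → met
10. advisory agreement template absent → not met
11. condition 'manages more than $100 million' holds; registered adviser representatives 3 < 6 → not met
Not met: 2, 3, 7, 8, 10, 11

2, 3, 7, 8, 10, 11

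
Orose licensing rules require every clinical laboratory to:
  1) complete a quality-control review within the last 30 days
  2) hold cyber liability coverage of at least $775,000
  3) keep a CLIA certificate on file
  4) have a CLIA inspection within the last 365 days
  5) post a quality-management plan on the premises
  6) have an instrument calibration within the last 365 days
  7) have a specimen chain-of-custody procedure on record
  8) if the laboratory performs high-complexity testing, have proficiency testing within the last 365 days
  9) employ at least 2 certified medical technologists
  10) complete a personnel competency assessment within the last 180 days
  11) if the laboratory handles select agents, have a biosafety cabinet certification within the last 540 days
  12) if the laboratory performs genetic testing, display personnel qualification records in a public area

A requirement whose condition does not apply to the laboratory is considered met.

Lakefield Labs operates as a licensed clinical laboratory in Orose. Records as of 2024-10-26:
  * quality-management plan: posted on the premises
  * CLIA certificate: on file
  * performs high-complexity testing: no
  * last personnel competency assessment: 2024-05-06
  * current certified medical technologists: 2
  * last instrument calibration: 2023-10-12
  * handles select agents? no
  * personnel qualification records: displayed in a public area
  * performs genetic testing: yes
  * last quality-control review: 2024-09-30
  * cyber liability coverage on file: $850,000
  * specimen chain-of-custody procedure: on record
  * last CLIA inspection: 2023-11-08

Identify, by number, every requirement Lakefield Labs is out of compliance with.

6

1. quality-control review 26 days ago vs limit 30 → met
2. cyber liability coverage $850,000 ≥ $775,000 → met
3. CLIA certificate present → met
4. CLIA inspection 353 days ago vs limit 365 → met
5. quality-management plan present → met
6. instrument calibration 380 days ago vs limit 365 → not met
7. specimen chain-of-custody procedure present → met
8. condition 'performs high-complexity testing' does not hold → requirement n/a → met
9. certified medical technologists 2 ≥ 2 → met
10. personnel competency assessment 173 days ago vs limit 180 → met
11. condition 'handles select agents' does not hold → requirement n/a → met
12. condition 'performs genetic testing' holds; personnel qualification records present → met
Not met: 6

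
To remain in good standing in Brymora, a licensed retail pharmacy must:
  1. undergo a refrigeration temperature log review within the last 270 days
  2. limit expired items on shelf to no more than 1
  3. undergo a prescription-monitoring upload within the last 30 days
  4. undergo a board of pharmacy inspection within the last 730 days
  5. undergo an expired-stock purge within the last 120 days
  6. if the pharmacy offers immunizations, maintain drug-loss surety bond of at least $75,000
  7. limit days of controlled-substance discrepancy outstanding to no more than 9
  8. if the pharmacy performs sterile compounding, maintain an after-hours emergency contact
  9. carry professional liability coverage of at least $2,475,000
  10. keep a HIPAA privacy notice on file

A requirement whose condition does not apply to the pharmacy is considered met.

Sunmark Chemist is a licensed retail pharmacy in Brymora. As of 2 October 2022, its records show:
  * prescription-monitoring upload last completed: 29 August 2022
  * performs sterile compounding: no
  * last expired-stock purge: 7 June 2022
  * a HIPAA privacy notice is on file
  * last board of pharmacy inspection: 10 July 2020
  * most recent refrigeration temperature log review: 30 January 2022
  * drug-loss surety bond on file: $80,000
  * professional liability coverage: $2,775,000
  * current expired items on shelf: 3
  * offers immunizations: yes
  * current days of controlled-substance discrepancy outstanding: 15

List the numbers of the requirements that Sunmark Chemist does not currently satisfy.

1. refrigeration temperature log review 245 days ago vs limit 270 → met
2. expired items on shelf 3 > 1 → not met
3. prescription-monitoring upload 34 days ago vs limit 30 → not met
4. board of pharmacy inspection 814 days ago vs limit 730 → not met
5. expired-stock purge 117 days ago vs limit 120 → met
6. condition 'offers immunizations' holds; drug-loss surety bond $80,000 ≥ $75,000 → met
7. days of controlled-substance discrepancy outstanding 15 > 9 → not met
8. condition 'performs sterile compounding' does not hold → requirement n/a → met
9. professional liability coverage $2,775,000 ≥ $2,475,000 → met
10. HIPAA privacy notice present → met
Not met: 2, 3, 4, 7

2, 3, 4, 7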